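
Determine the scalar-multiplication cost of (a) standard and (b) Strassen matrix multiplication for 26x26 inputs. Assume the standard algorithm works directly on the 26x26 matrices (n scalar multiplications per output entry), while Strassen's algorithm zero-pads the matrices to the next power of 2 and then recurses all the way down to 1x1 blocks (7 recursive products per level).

Matrix multiplication for 26x26 matrices:

Strassen's algorithm requires power-of-2 dimensions. Pad 26x26 to 32x32 (next power of 2).

Standard algorithm: 26^3 = 17576 multiplications
Strassen's algorithm: 7^(log2(32)) = 7^5 = 16807 multiplications
Savings: 17576 - 16807 = 769 multiplications

Standard: 17576 multiplications (26^3). Strassen: 16807 multiplications (7^5, after padding to 32x32). Strassen reduces 8 recursive multiplications to 7 at each level.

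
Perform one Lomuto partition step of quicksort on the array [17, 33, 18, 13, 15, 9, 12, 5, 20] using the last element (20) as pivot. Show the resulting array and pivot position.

Lomuto partition with pivot = 20:

Initial array: [17, 33, 18, 13, 15, 9, 12, 5, 20]

arr[0]=17 <= 20: swap with position 0, array becomes [17, 33, 18, 13, 15, 9, 12, 5, 20]
arr[1]=33 > 20: no swap
arr[2]=18 <= 20: swap with position 1, array becomes [17, 18, 33, 13, 15, 9, 12, 5, 20]
arr[3]=13 <= 20: swap with position 2, array becomes [17, 18, 13, 33, 15, 9, 12, 5, 20]
arr[4]=15 <= 20: swap with position 3, array becomes [17, 18, 13, 15, 33, 9, 12, 5, 20]
arr[5]=9 <= 20: swap with position 4, array becomes [17, 18, 13, 15, 9, 33, 12, 5, 20]
arr[6]=12 <= 20: swap with position 5, array becomes [17, 18, 13, 15, 9, 12, 33, 5, 20]
arr[7]=5 <= 20: swap with position 6, array becomes [17, 18, 13, 15, 9, 12, 5, 33, 20]

Place pivot at position 7: [17, 18, 13, 15, 9, 12, 5, 20, 33]
Pivot position: 7

After partitioning with pivot 20, the array becomes [17, 18, 13, 15, 9, 12, 5, 20, 33]. The pivot is placed at index 7. All elements to the left of the pivot are <= 20, and all elements to the right are > 20.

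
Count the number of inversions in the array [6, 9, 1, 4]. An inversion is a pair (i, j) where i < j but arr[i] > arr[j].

Finding inversions in [6, 9, 1, 4]:

(0, 2): arr[0]=6 > arr[2]=1
(0, 3): arr[0]=6 > arr[3]=4
(1, 2): arr[1]=9 > arr[2]=1
(1, 3): arr[1]=9 > arr[3]=4

Total inversions: 4

The array has 4 inversion(s): (0,2), (0,3), (1,2), (1,3). Each pair (i,j) satisfies i < j and arr[i] > arr[j].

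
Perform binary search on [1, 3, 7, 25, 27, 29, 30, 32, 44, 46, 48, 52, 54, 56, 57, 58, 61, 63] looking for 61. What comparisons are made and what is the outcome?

Binary search for 61 in [1, 3, 7, 25, 27, 29, 30, 32, 44, 46, 48, 52, 54, 56, 57, 58, 61, 63]:

lo=0, hi=17, mid=8, arr[mid]=44 -> 44 < 61, search right half
lo=9, hi=17, mid=13, arr[mid]=56 -> 56 < 61, search right half
lo=14, hi=17, mid=15, arr[mid]=58 -> 58 < 61, search right half
lo=16, hi=17, mid=16, arr[mid]=61 -> Found target at index 16!

Binary search finds 61 at index 16 after 4 comparisons. The search repeatedly halves the search space by comparing with the middle element.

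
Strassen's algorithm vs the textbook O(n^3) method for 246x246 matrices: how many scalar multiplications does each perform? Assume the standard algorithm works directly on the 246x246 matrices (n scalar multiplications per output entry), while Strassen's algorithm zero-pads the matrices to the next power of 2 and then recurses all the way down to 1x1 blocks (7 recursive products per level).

Matrix multiplication for 246x246 matrices:

Strassen's algorithm requires power-of-2 dimensions. Pad 246x246 to 256x256 (next power of 2).

Standard algorithm: 246^3 = 14886936 multiplications
Strassen's algorithm: 7^(log2(256)) = 7^8 = 5764801 multiplications
Savings: 14886936 - 5764801 = 9122135 multiplications

Standard: 14886936 multiplications (246^3). Strassen: 5764801 multiplications (7^8, after padding to 256x256). Strassen reduces 8 recursive multiplications to 7 at each level.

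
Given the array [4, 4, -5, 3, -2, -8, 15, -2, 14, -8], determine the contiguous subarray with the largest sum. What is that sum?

Using Kadane's algorithm on [4, 4, -5, 3, -2, -8, 15, -2, 14, -8]:

Scanning through the array:
Position 1 (value 4): max_ending_here = 8, max_so_far = 8
Position 2 (value -5): max_ending_here = 3, max_so_far = 8
Position 3 (value 3): max_ending_here = 6, max_so_far = 8
Position 4 (value -2): max_ending_here = 4, max_so_far = 8
Position 5 (value -8): max_ending_here = -4, max_so_far = 8
Position 6 (value 15): max_ending_here = 15, max_so_far = 15
Position 7 (value -2): max_ending_here = 13, max_so_far = 15
Position 8 (value 14): max_ending_here = 27, max_so_far = 27
Position 9 (value -8): max_ending_here = 19, max_so_far = 27

Maximum subarray: [15, -2, 14]
Maximum sum: 27

The maximum subarray is [15, -2, 14] with sum 27. This subarray runs from index 6 to index 8.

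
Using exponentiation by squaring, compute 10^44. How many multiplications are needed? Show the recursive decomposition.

Computing 10^44 by squaring (build up from 10^1; each line after the first costs one multiplication):

10^1 = 10
10^2 = (10^1)^2 = 10^2 = 100
10^4 = (10^2)^2 = 100^2 = 10000
10^5 = 10 * 10^4 = 10 * 10000 = 100000
10^10 = (10^5)^2 = 100000^2 = 10000000000
10^11 = 10 * 10^10 = 10 * 10000000000 = 100000000000
10^22 = (10^11)^2 = 100000000000^2 = 10000000000000000000000
10^44 = (10^22)^2 = 10000000000000000000000^2 = 100000000000000000000000000000000000000000000

Result: 100000000000000000000000000000000000000000000
Multiplications needed: 7 (7 lines after 10^1)

10^44 = 100000000000000000000000000000000000000000000. Using exponentiation by squaring, this requires 7 multiplications. The key idea: if the exponent is even, square the half-power; if odd, multiply by the base once.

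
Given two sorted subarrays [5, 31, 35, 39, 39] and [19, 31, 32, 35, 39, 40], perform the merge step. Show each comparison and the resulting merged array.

Merging process:

Compare 5 vs 19: take 5 from left. Merged: [5]
Compare 31 vs 19: take 19 from right. Merged: [5, 19]
Compare 31 vs 31: take 31 from left. Merged: [5, 19, 31]
Compare 35 vs 31: take 31 from right. Merged: [5, 19, 31, 31]
Compare 35 vs 32: take 32 from right. Merged: [5, 19, 31, 31, 32]
Compare 35 vs 35: take 35 from left. Merged: [5, 19, 31, 31, 32, 35]
Compare 39 vs 35: take 35 from right. Merged: [5, 19, 31, 31, 32, 35, 35]
Compare 39 vs 39: take 39 from left. Merged: [5, 19, 31, 31, 32, 35, 35, 39]
Compare 39 vs 39: take 39 from left. Merged: [5, 19, 31, 31, 32, 35, 35, 39, 39]
Append remaining from right: [39, 40]. Merged: [5, 19, 31, 31, 32, 35, 35, 39, 39, 39, 40]

Final merged array: [5, 19, 31, 31, 32, 35, 35, 39, 39, 39, 40]
Total comparisons: 9

The merged array is [5, 19, 31, 31, 32, 35, 35, 39, 39, 39, 40], requiring 9 comparisons. The merge step runs in O(n) time where n is the total number of elements.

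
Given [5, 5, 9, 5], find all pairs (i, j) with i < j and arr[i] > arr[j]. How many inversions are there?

Finding inversions in [5, 5, 9, 5]:

(2, 3): arr[2]=9 > arr[3]=5

Total inversions: 1

The array has 1 inversion(s): (2,3). Each pair (i,j) satisfies i < j and arr[i] > arr[j].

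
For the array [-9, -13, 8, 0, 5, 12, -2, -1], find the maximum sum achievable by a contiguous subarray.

Using Kadane's algorithm on [-9, -13, 8, 0, 5, 12, -2, -1]:

Scanning through the array:
Position 1 (value -13): max_ending_here = -13, max_so_far = -9
Position 2 (value 8): max_ending_here = 8, max_so_far = 8
Position 3 (value 0): max_ending_here = 8, max_so_far = 8
Position 4 (value 5): max_ending_here = 13, max_so_far = 13
Position 5 (value 12): max_ending_here = 25, max_so_far = 25
Position 6 (value -2): max_ending_here = 23, max_so_far = 25
Position 7 (value -1): max_ending_here = 22, max_so_far = 25

Maximum subarray: [8, 0, 5, 12]
Maximum sum: 25

The maximum subarray is [8, 0, 5, 12] with sum 25. This subarray runs from index 2 to index 5.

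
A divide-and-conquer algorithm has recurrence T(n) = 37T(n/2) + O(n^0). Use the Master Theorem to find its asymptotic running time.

Master Theorem for T(n) = 37T(n/2) + O(n^0):

a = 37, b = 2, c = 0
log_b(a) = log_2(37) = 5.2095

Case 1: c = 0 < log_2(37) = 5.2095
T(n) = O(n^(log_2 37))

For T(n) = 37T(n/2) + O(n^0): log_2(37) = 5.2095. This is Case 1 of the Master Theorem (c < log_b(a), work dominated by leaves), giving O(n^(log_2 37)).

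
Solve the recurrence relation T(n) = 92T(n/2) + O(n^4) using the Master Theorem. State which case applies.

Master Theorem for T(n) = 92T(n/2) + O(n^4):

a = 92, b = 2, c = 4
log_b(a) = log_2(92) = 6.5236

Case 1: c = 4 < log_2(92) = 6.5236
T(n) = O(n^(log_2 92))

For T(n) = 92T(n/2) + O(n^4): log_2(92) = 6.5236. This is Case 1 of the Master Theorem (c < log_b(a), work dominated by leaves), giving O(n^(log_2 92)).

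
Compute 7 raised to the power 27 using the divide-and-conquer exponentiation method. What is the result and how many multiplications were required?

Computing 7^27 by squaring (build up from 7^1; each line after the first costs one multiplication):

7^1 = 7
7^2 = (7^1)^2 = 7^2 = 49
7^3 = 7 * 7^2 = 7 * 49 = 343
7^6 = (7^3)^2 = 343^2 = 117649
7^12 = (7^6)^2 = 117649^2 = 13841287201
7^13 = 7 * 7^12 = 7 * 13841287201 = 96889010407
7^26 = (7^13)^2 = 96889010407^2 = 9387480337647754305649
7^27 = 7 * 7^26 = 7 * 9387480337647754305649 = 65712362363534280139543

Result: 65712362363534280139543
Multiplications needed: 7 (7 lines after 7^1)

7^27 = 65712362363534280139543. Using exponentiation by squaring, this requires 7 multiplications. The key idea: if the exponent is even, square the half-power; if odd, multiply by the base once.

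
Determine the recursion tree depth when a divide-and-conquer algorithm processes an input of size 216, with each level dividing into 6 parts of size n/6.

For divide and conquer with division factor 6:

Problem sizes at each level:
Level 0: 216
Level 1: 36
Level 2: 6
Level 3: 1

The root is level 0 and the size-1 base case is level 3 (the tree spans levels 0 through 3, i.e. 4 levels counting the root), so the depth is the number of divisions: log_6(216) = 3

The recursion tree depth is log_6(216) = 3. At each level, the problem size is divided by 6, so it takes 3 divisions to reduce to a base case of size 1. The algorithm makes 6 recursive calls at each level.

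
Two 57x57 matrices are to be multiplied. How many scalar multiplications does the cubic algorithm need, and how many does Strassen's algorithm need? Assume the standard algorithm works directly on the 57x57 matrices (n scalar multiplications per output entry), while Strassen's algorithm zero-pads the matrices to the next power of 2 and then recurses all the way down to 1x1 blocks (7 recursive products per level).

Matrix multiplication for 57x57 matrices:

Strassen's algorithm requires power-of-2 dimensions. Pad 57x57 to 64x64 (next power of 2).

Standard algorithm: 57^3 = 185193 multiplications
Strassen's algorithm: 7^(log2(64)) = 7^6 = 117649 multiplications
Savings: 185193 - 117649 = 67544 multiplications

Standard: 185193 multiplications (57^3). Strassen: 117649 multiplications (7^6, after padding to 64x64). Strassen reduces 8 recursive multiplications to 7 at each level.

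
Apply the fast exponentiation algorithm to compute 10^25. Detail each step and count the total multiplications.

Computing 10^25 by squaring (build up from 10^1; each line after the first costs one multiplication):

10^1 = 10
10^2 = (10^1)^2 = 10^2 = 100
10^3 = 10 * 10^2 = 10 * 100 = 1000
10^6 = (10^3)^2 = 1000^2 = 1000000
10^12 = (10^6)^2 = 1000000^2 = 1000000000000
10^24 = (10^12)^2 = 1000000000000^2 = 1000000000000000000000000
10^25 = 10 * 10^24 = 10 * 1000000000000000000000000 = 10000000000000000000000000

Result: 10000000000000000000000000
Multiplications needed: 6 (6 lines after 10^1)

10^25 = 10000000000000000000000000. Using exponentiation by squaring, this requires 6 multiplications. The key idea: if the exponent is even, square the half-power; if odd, multiply by the base once.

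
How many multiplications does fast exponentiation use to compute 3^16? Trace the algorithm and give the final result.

Computing 3^16 by squaring (build up from 3^1; each line after the first costs one multiplication):

3^1 = 3
3^2 = (3^1)^2 = 3^2 = 9
3^4 = (3^2)^2 = 9^2 = 81
3^8 = (3^4)^2 = 81^2 = 6561
3^16 = (3^8)^2 = 6561^2 = 43046721

Result: 43046721
Multiplications needed: 4 (4 lines after 3^1)

3^16 = 43046721. Using exponentiation by squaring, this requires 4 multiplications. The key idea: if the exponent is even, square the half-power; if odd, multiply by the base once.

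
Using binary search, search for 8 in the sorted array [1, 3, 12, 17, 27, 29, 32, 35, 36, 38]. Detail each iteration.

Binary search for 8 in [1, 3, 12, 17, 27, 29, 32, 35, 36, 38]:

lo=0, hi=9, mid=4, arr[mid]=27 -> 27 > 8, search left half
lo=0, hi=3, mid=1, arr[mid]=3 -> 3 < 8, search right half
lo=2, hi=3, mid=2, arr[mid]=12 -> 12 > 8, search left half
lo=2 > hi=1, target 8 not found

Binary search determines that 8 is not in the array after 3 comparisons. The search space was exhausted without finding the target.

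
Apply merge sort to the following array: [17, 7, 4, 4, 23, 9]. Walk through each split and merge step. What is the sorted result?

Merge sort trace:

Split: [17, 7, 4, 4, 23, 9] -> [17, 7, 4] and [4, 23, 9]
  Split: [17, 7, 4] -> [17] and [7, 4]
    Split: [7, 4] -> [7] and [4]
    Merge: [7] + [4] -> [4, 7]
  Merge: [17] + [4, 7] -> [4, 7, 17]
  Split: [4, 23, 9] -> [4] and [23, 9]
    Split: [23, 9] -> [23] and [9]
    Merge: [23] + [9] -> [9, 23]
  Merge: [4] + [9, 23] -> [4, 9, 23]
Merge: [4, 7, 17] + [4, 9, 23] -> [4, 4, 7, 9, 17, 23]

Final sorted array: [4, 4, 7, 9, 17, 23]

The merge sort proceeds by recursively splitting the array and merging sorted halves.
After all merges, the sorted array is [4, 4, 7, 9, 17, 23].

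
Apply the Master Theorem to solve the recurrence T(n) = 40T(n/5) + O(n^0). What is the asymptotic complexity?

Master Theorem for T(n) = 40T(n/5) + O(n^0):

a = 40, b = 5, c = 0
log_b(a) = log_5(40) = 2.2920

Case 1: c = 0 < log_5(40) = 2.2920
T(n) = O(n^(log_5 40))

For T(n) = 40T(n/5) + O(n^0): log_5(40) = 2.2920. This is Case 1 of the Master Theorem (c < log_b(a), work dominated by leaves), giving O(n^(log_5 40)).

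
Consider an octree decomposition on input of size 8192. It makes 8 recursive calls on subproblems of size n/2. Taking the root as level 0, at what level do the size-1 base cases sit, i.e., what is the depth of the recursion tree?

For divide and conquer with division factor 2:

Problem sizes at each level:
Level 0: 8192
Level 1: 4096
Level 2: 2048
Level 3: 1024
Level 4: 512
Level 5: 256
Level 6: 128
Level 7: 64
Level 8: 32
Level 9: 16
Level 10: 8
Level 11: 4
Level 12: 2
Level 13: 1

The root is level 0 and the size-1 base case is level 13 (the tree spans levels 0 through 13, i.e. 14 levels counting the root), so the depth is the number of divisions: log_2(8192) = 13

The recursion tree depth is log_2(8192) = 13. At each level, the problem size is divided by 2, so it takes 13 divisions to reduce to a base case of size 1. The algorithm makes 8 recursive calls at each level.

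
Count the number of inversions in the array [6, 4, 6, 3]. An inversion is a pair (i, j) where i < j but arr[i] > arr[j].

Finding inversions in [6, 4, 6, 3]:

(0, 1): arr[0]=6 > arr[1]=4
(0, 3): arr[0]=6 > arr[3]=3
(1, 3): arr[1]=4 > arr[3]=3
(2, 3): arr[2]=6 > arr[3]=3

Total inversions: 4

The array has 4 inversion(s): (0,1), (0,3), (1,3), (2,3). Each pair (i,j) satisfies i < j and arr[i] > arr[j].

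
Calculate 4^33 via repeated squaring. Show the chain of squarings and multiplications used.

Computing 4^33 by squaring (build up from 4^1; each line after the first costs one multiplication):

4^1 = 4
4^2 = (4^1)^2 = 4^2 = 16
4^4 = (4^2)^2 = 16^2 = 256
4^8 = (4^4)^2 = 256^2 = 65536
4^16 = (4^8)^2 = 65536^2 = 4294967296
4^32 = (4^16)^2 = 4294967296^2 = 18446744073709551616
4^33 = 4 * 4^32 = 4 * 18446744073709551616 = 73786976294838206464

Result: 73786976294838206464
Multiplications needed: 6 (6 lines after 4^1)

4^33 = 73786976294838206464. Using exponentiation by squaring, this requires 6 multiplications. The key idea: if the exponent is even, square the half-power; if odd, multiply by the base once.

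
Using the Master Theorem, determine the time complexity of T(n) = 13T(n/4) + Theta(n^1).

Master Theorem for T(n) = 13T(n/4) + O(n^1):

a = 13, b = 4, c = 1
log_b(a) = log_4(13) = 1.8502

Case 1: c = 1 < log_4(13) = 1.8502
T(n) = O(n^(log_4 13))

For T(n) = 13T(n/4) + O(n^1): log_4(13) = 1.8502. This is Case 1 of the Master Theorem (c < log_b(a), work dominated by leaves), giving O(n^(log_4 13)).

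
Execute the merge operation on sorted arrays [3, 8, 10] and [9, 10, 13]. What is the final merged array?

Merging process:

Compare 3 vs 9: take 3 from left. Merged: [3]
Compare 8 vs 9: take 8 from left. Merged: [3, 8]
Compare 10 vs 9: take 9 from right. Merged: [3, 8, 9]
Compare 10 vs 10: take 10 from left. Merged: [3, 8, 9, 10]
Append remaining from right: [10, 13]. Merged: [3, 8, 9, 10, 10, 13]

Final merged array: [3, 8, 9, 10, 10, 13]
Total comparisons: 4

The merged array is [3, 8, 9, 10, 10, 13], requiring 4 comparisons. The merge step runs in O(n) time where n is the total number of elements.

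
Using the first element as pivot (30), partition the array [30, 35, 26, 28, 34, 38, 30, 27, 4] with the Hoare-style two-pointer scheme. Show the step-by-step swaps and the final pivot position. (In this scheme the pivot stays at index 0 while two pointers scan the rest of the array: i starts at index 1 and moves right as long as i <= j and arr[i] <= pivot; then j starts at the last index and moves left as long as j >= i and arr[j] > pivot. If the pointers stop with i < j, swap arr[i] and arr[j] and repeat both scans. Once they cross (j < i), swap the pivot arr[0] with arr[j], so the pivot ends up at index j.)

Hoare-style two-pointer partition with pivot = 30:

Initial array: [30, 35, 26, 28, 34, 38, 30, 27, 4]

Pointers start at i = 1, j = 8.
i stops at index 1 (arr[1]=35 > 30), j stops at index 8 (arr[8]=4 <= 30): swap arr[1] and arr[8], array becomes [30, 4, 26, 28, 34, 38, 30, 27, 35]
i stops at index 4 (arr[4]=34 > 30), j stops at index 7 (arr[7]=27 <= 30): swap arr[4] and arr[7], array becomes [30, 4, 26, 28, 27, 38, 30, 34, 35]
i stops at index 5 (arr[5]=38 > 30), j stops at index 6 (arr[6]=30 <= 30): swap arr[5] and arr[6], array becomes [30, 4, 26, 28, 27, 30, 38, 34, 35]
i ends at 6, j ends at 5: the pointers have crossed (j < i), so scanning stops.

Swap pivot arr[0] with arr[5] to place pivot at position 5: [30, 4, 26, 28, 27, 30, 38, 34, 35]
Pivot position: 5

After partitioning with pivot 30, the array becomes [30, 4, 26, 28, 27, 30, 38, 34, 35]. The pivot is placed at index 5. All elements to the left of the pivot are <= 30, and all elements to the right are > 30.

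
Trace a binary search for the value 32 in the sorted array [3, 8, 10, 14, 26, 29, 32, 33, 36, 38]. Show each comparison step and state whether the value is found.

Binary search for 32 in [3, 8, 10, 14, 26, 29, 32, 33, 36, 38]:

lo=0, hi=9, mid=4, arr[mid]=26 -> 26 < 32, search right half
lo=5, hi=9, mid=7, arr[mid]=33 -> 33 > 32, search left half
lo=5, hi=6, mid=5, arr[mid]=29 -> 29 < 32, search right half
lo=6, hi=6, mid=6, arr[mid]=32 -> Found target at index 6!

Binary search finds 32 at index 6 after 4 comparisons. The search repeatedly halves the search space by comparing with the middle element.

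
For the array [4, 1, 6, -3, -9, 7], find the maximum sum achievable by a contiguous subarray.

Using Kadane's algorithm on [4, 1, 6, -3, -9, 7]:

Scanning through the array:
Position 1 (value 1): max_ending_here = 5, max_so_far = 5
Position 2 (value 6): max_ending_here = 11, max_so_far = 11
Position 3 (value -3): max_ending_here = 8, max_so_far = 11
Position 4 (value -9): max_ending_here = -1, max_so_far = 11
Position 5 (value 7): max_ending_here = 7, max_so_far = 11

Maximum subarray: [4, 1, 6]
Maximum sum: 11

The maximum subarray is [4, 1, 6] with sum 11. This subarray runs from index 0 to index 2.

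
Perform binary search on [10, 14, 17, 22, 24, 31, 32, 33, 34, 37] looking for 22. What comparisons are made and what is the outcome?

Binary search for 22 in [10, 14, 17, 22, 24, 31, 32, 33, 34, 37]:

lo=0, hi=9, mid=4, arr[mid]=24 -> 24 > 22, search left half
lo=0, hi=3, mid=1, arr[mid]=14 -> 14 < 22, search right half
lo=2, hi=3, mid=2, arr[mid]=17 -> 17 < 22, search right half
lo=3, hi=3, mid=3, arr[mid]=22 -> Found target at index 3!

Binary search finds 22 at index 3 after 4 comparisons. The search repeatedly halves the search space by comparing with the middle element.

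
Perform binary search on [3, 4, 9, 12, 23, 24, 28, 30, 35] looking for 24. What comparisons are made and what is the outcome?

Binary search for 24 in [3, 4, 9, 12, 23, 24, 28, 30, 35]:

lo=0, hi=8, mid=4, arr[mid]=23 -> 23 < 24, search right half
lo=5, hi=8, mid=6, arr[mid]=28 -> 28 > 24, search left half
lo=5, hi=5, mid=5, arr[mid]=24 -> Found target at index 5!

Binary search finds 24 at index 5 after 3 comparisons. The search repeatedly halves the search space by comparing with the middle element.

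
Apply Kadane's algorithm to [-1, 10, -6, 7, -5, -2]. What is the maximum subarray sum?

Using Kadane's algorithm on [-1, 10, -6, 7, -5, -2]:

Scanning through the array:
Position 1 (value 10): max_ending_here = 10, max_so_far = 10
Position 2 (value -6): max_ending_here = 4, max_so_far = 10
Position 3 (value 7): max_ending_here = 11, max_so_far = 11
Position 4 (value -5): max_ending_here = 6, max_so_far = 11
Position 5 (value -2): max_ending_here = 4, max_so_far = 11

Maximum subarray: [10, -6, 7]
Maximum sum: 11

The maximum subarray is [10, -6, 7] with sum 11. This subarray runs from index 1 to index 3.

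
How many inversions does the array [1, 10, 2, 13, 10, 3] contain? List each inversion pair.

Finding inversions in [1, 10, 2, 13, 10, 3]:

(1, 2): arr[1]=10 > arr[2]=2
(1, 5): arr[1]=10 > arr[5]=3
(3, 4): arr[3]=13 > arr[4]=10
(3, 5): arr[3]=13 > arr[5]=3
(4, 5): arr[4]=10 > arr[5]=3

Total inversions: 5

The array has 5 inversion(s): (1,2), (1,5), (3,4), (3,5), (4,5). Each pair (i,j) satisfies i < j and arr[i] > arr[j].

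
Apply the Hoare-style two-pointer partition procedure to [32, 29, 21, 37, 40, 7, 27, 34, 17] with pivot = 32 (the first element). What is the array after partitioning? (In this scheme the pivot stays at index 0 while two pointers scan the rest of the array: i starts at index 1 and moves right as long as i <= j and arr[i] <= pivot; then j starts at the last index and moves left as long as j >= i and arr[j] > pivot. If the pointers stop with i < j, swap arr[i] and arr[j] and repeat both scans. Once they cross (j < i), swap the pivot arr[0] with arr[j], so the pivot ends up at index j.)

Hoare-style two-pointer partition with pivot = 32:

Initial array: [32, 29, 21, 37, 40, 7, 27, 34, 17]

Pointers start at i = 1, j = 8.
i stops at index 3 (arr[3]=37 > 32), j stops at index 8 (arr[8]=17 <= 32): swap arr[3] and arr[8], array becomes [32, 29, 21, 17, 40, 7, 27, 34, 37]
i stops at index 4 (arr[4]=40 > 32), j stops at index 6 (arr[6]=27 <= 32): swap arr[4] and arr[6], array becomes [32, 29, 21, 17, 27, 7, 40, 34, 37]
i ends at 6, j ends at 5: the pointers have crossed (j < i), so scanning stops.

Swap pivot arr[0] with arr[5] to place pivot at position 5: [7, 29, 21, 17, 27, 32, 40, 34, 37]
Pivot position: 5

After partitioning with pivot 32, the array becomes [7, 29, 21, 17, 27, 32, 40, 34, 37]. The pivot is placed at index 5. All elements to the left of the pivot are <= 32, and all elements to the right are > 32.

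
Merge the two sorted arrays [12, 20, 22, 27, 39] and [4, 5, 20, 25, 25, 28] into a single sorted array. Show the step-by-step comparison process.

Merging process:

Compare 12 vs 4: take 4 from right. Merged: [4]
Compare 12 vs 5: take 5 from right. Merged: [4, 5]
Compare 12 vs 20: take 12 from left. Merged: [4, 5, 12]
Compare 20 vs 20: take 20 from left. Merged: [4, 5, 12, 20]
Compare 22 vs 20: take 20 from right. Merged: [4, 5, 12, 20, 20]
Compare 22 vs 25: take 22 from left. Merged: [4, 5, 12, 20, 20, 22]
Compare 27 vs 25: take 25 from right. Merged: [4, 5, 12, 20, 20, 22, 25]
Compare 27 vs 25: take 25 from right. Merged: [4, 5, 12, 20, 20, 22, 25, 25]
Compare 27 vs 28: take 27 from left. Merged: [4, 5, 12, 20, 20, 22, 25, 25, 27]
Compare 39 vs 28: take 28 from right. Merged: [4, 5, 12, 20, 20, 22, 25, 25, 27, 28]
Append remaining from left: [39]. Merged: [4, 5, 12, 20, 20, 22, 25, 25, 27, 28, 39]

Final merged array: [4, 5, 12, 20, 20, 22, 25, 25, 27, 28, 39]
Total comparisons: 10

The merged array is [4, 5, 12, 20, 20, 22, 25, 25, 27, 28, 39], requiring 10 comparisons. The merge step runs in O(n) time where n is the total number of elements.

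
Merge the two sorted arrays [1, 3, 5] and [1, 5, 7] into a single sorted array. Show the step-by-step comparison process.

Merging process:

Compare 1 vs 1: take 1 from left. Merged: [1]
Compare 3 vs 1: take 1 from right. Merged: [1, 1]
Compare 3 vs 5: take 3 from left. Merged: [1, 1, 3]
Compare 5 vs 5: take 5 from left. Merged: [1, 1, 3, 5]
Append remaining from right: [5, 7]. Merged: [1, 1, 3, 5, 5, 7]

Final merged array: [1, 1, 3, 5, 5, 7]
Total comparisons: 4

The merged array is [1, 1, 3, 5, 5, 7], requiring 4 comparisons. The merge step runs in O(n) time where n is the total number of elements.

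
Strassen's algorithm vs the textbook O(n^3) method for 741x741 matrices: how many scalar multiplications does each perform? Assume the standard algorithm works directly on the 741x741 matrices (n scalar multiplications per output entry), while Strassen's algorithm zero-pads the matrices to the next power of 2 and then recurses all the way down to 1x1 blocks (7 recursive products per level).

Matrix multiplication for 741x741 matrices:

Strassen's algorithm requires power-of-2 dimensions. Pad 741x741 to 1024x1024 (next power of 2).

Standard algorithm: 741^3 = 406869021 multiplications
Strassen's algorithm: 7^(log2(1024)) = 7^10 = 282475249 multiplications
Savings: 406869021 - 282475249 = 124393772 multiplications

Standard: 406869021 multiplications (741^3). Strassen: 282475249 multiplications (7^10, after padding to 1024x1024). Strassen reduces 8 recursive multiplications to 7 at each level.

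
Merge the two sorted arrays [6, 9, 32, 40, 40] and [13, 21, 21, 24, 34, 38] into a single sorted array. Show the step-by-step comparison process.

Merging process:

Compare 6 vs 13: take 6 from left. Merged: [6]
Compare 9 vs 13: take 9 from left. Merged: [6, 9]
Compare 32 vs 13: take 13 from right. Merged: [6, 9, 13]
Compare 32 vs 21: take 21 from right. Merged: [6, 9, 13, 21]
Compare 32 vs 21: take 21 from right. Merged: [6, 9, 13, 21, 21]
Compare 32 vs 24: take 24 from right. Merged: [6, 9, 13, 21, 21, 24]
Compare 32 vs 34: take 32 from left. Merged: [6, 9, 13, 21, 21, 24, 32]
Compare 40 vs 34: take 34 from right. Merged: [6, 9, 13, 21, 21, 24, 32, 34]
Compare 40 vs 38: take 38 from right. Merged: [6, 9, 13, 21, 21, 24, 32, 34, 38]
Append remaining from left: [40, 40]. Merged: [6, 9, 13, 21, 21, 24, 32, 34, 38, 40, 40]

Final merged array: [6, 9, 13, 21, 21, 24, 32, 34, 38, 40, 40]
Total comparisons: 9

The merged array is [6, 9, 13, 21, 21, 24, 32, 34, 38, 40, 40], requiring 9 comparisons. The merge step runs in O(n) time where n is the total number of elements.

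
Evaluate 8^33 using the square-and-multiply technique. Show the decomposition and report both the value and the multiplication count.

Computing 8^33 by squaring (build up from 8^1; each line after the first costs one multiplication):

8^1 = 8
8^2 = (8^1)^2 = 8^2 = 64
8^4 = (8^2)^2 = 64^2 = 4096
8^8 = (8^4)^2 = 4096^2 = 16777216
8^16 = (8^8)^2 = 16777216^2 = 281474976710656
8^32 = (8^16)^2 = 281474976710656^2 = 79228162514264337593543950336
8^33 = 8 * 8^32 = 8 * 79228162514264337593543950336 = 633825300114114700748351602688

Result: 633825300114114700748351602688
Multiplications needed: 6 (6 lines after 8^1)

8^33 = 633825300114114700748351602688. Using exponentiation by squaring, this requires 6 multiplications. The key idea: if the exponent is even, square the half-power; if odd, multiply by the base once.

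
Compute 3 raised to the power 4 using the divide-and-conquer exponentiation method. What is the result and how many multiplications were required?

Computing 3^4 by squaring (build up from 3^1; each line after the first costs one multiplication):

3^1 = 3
3^2 = (3^1)^2 = 3^2 = 9
3^4 = (3^2)^2 = 9^2 = 81

Result: 81
Multiplications needed: 2 (2 lines after 3^1)

3^4 = 81. Using exponentiation by squaring, this requires 2 multiplications. The key idea: if the exponent is even, square the half-power; if odd, multiply by the base once.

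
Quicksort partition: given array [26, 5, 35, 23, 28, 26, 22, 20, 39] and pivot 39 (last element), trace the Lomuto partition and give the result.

Lomuto partition with pivot = 39:

Initial array: [26, 5, 35, 23, 28, 26, 22, 20, 39]

arr[0]=26 <= 39: swap with position 0, array becomes [26, 5, 35, 23, 28, 26, 22, 20, 39]
arr[1]=5 <= 39: swap with position 1, array becomes [26, 5, 35, 23, 28, 26, 22, 20, 39]
arr[2]=35 <= 39: swap with position 2, array becomes [26, 5, 35, 23, 28, 26, 22, 20, 39]
arr[3]=23 <= 39: swap with position 3, array becomes [26, 5, 35, 23, 28, 26, 22, 20, 39]
arr[4]=28 <= 39: swap with position 4, array becomes [26, 5, 35, 23, 28, 26, 22, 20, 39]
arr[5]=26 <= 39: swap with position 5, array becomes [26, 5, 35, 23, 28, 26, 22, 20, 39]
arr[6]=22 <= 39: swap with position 6, array becomes [26, 5, 35, 23, 28, 26, 22, 20, 39]
arr[7]=20 <= 39: swap with position 7, array becomes [26, 5, 35, 23, 28, 26, 22, 20, 39]

Place pivot at position 8: [26, 5, 35, 23, 28, 26, 22, 20, 39]
Pivot position: 8

After partitioning with pivot 39, the array becomes [26, 5, 35, 23, 28, 26, 22, 20, 39]. The pivot is placed at index 8. All elements to the left of the pivot are <= 39, and all elements to the right are > 39.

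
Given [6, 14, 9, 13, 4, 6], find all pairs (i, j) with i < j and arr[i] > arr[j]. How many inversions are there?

Finding inversions in [6, 14, 9, 13, 4, 6]:

(0, 4): arr[0]=6 > arr[4]=4
(1, 2): arr[1]=14 > arr[2]=9
(1, 3): arr[1]=14 > arr[3]=13
(1, 4): arr[1]=14 > arr[4]=4
(1, 5): arr[1]=14 > arr[5]=6
(2, 4): arr[2]=9 > arr[4]=4
(2, 5): arr[2]=9 > arr[5]=6
(3, 4): arr[3]=13 > arr[4]=4
(3, 5): arr[3]=13 > arr[5]=6

Total inversions: 9

The array has 9 inversion(s): (0,4), (1,2), (1,3), (1,4), (1,5), (2,4), (2,5), (3,4), (3,5). Each pair (i,j) satisfies i < j and arr[i] > arr[j].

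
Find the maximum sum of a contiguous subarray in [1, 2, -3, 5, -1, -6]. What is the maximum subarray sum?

Using Kadane's algorithm on [1, 2, -3, 5, -1, -6]:

Scanning through the array:
Position 1 (value 2): max_ending_here = 3, max_so_far = 3
Position 2 (value -3): max_ending_here = 0, max_so_far = 3
Position 3 (value 5): max_ending_here = 5, max_so_far = 5
Position 4 (value -1): max_ending_here = 4, max_so_far = 5
Position 5 (value -6): max_ending_here = -2, max_so_far = 5

Maximum subarray: [1, 2, -3, 5]
Maximum sum: 5

The maximum subarray is [1, 2, -3, 5] with sum 5. This subarray runs from index 0 to index 3.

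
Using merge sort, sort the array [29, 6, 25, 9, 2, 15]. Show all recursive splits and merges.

Merge sort trace:

Split: [29, 6, 25, 9, 2, 15] -> [29, 6, 25] and [9, 2, 15]
  Split: [29, 6, 25] -> [29] and [6, 25]
    Split: [6, 25] -> [6] and [25]
    Merge: [6] + [25] -> [6, 25]
  Merge: [29] + [6, 25] -> [6, 25, 29]
  Split: [9, 2, 15] -> [9] and [2, 15]
    Split: [2, 15] -> [2] and [15]
    Merge: [2] + [15] -> [2, 15]
  Merge: [9] + [2, 15] -> [2, 9, 15]
Merge: [6, 25, 29] + [2, 9, 15] -> [2, 6, 9, 15, 25, 29]

Final sorted array: [2, 6, 9, 15, 25, 29]

The merge sort proceeds by recursively splitting the array and merging sorted halves.
After all merges, the sorted array is [2, 6, 9, 15, 25, 29].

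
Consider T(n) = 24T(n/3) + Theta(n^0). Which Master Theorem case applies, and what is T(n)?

Master Theorem for T(n) = 24T(n/3) + O(n^0):

a = 24, b = 3, c = 0
log_b(a) = log_3(24) = 2.8928

Case 1: c = 0 < log_3(24) = 2.8928
T(n) = O(n^(log_3 24))

For T(n) = 24T(n/3) + O(n^0): log_3(24) = 2.8928. This is Case 1 of the Master Theorem (c < log_b(a), work dominated by leaves), giving O(n^(log_3 24)).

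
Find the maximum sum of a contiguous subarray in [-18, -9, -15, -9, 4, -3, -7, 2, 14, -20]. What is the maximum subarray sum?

Using Kadane's algorithm on [-18, -9, -15, -9, 4, -3, -7, 2, 14, -20]:

Scanning through the array:
Position 1 (value -9): max_ending_here = -9, max_so_far = -9
Position 2 (value -15): max_ending_here = -15, max_so_far = -9
Position 3 (value -9): max_ending_here = -9, max_so_far = -9
Position 4 (value 4): max_ending_here = 4, max_so_far = 4
Position 5 (value -3): max_ending_here = 1, max_so_far = 4
Position 6 (value -7): max_ending_here = -6, max_so_far = 4
Position 7 (value 2): max_ending_here = 2, max_so_far = 4
Position 8 (value 14): max_ending_here = 16, max_so_far = 16
Position 9 (value -20): max_ending_here = -4, max_so_far = 16

Maximum subarray: [2, 14]
Maximum sum: 16

The maximum subarray is [2, 14] with sum 16. This subarray runs from index 7 to index 8.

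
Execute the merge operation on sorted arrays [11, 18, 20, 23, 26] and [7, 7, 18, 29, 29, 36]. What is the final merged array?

Merging process:

Compare 11 vs 7: take 7 from right. Merged: [7]
Compare 11 vs 7: take 7 from right. Merged: [7, 7]
Compare 11 vs 18: take 11 from left. Merged: [7, 7, 11]
Compare 18 vs 18: take 18 from left. Merged: [7, 7, 11, 18]
Compare 20 vs 18: take 18 from right. Merged: [7, 7, 11, 18, 18]
Compare 20 vs 29: take 20 from left. Merged: [7, 7, 11, 18, 18, 20]
Compare 23 vs 29: take 23 from left. Merged: [7, 7, 11, 18, 18, 20, 23]
Compare 26 vs 29: take 26 from left. Merged: [7, 7, 11, 18, 18, 20, 23, 26]
Append remaining from right: [29, 29, 36]. Merged: [7, 7, 11, 18, 18, 20, 23, 26, 29, 29, 36]

Final merged array: [7, 7, 11, 18, 18, 20, 23, 26, 29, 29, 36]
Total comparisons: 8

The merged array is [7, 7, 11, 18, 18, 20, 23, 26, 29, 29, 36], requiring 8 comparisons. The merge step runs in O(n) time where n is the total number of elements.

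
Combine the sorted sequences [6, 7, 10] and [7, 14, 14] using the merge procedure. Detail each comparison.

Merging process:

Compare 6 vs 7: take 6 from left. Merged: [6]
Compare 7 vs 7: take 7 from left. Merged: [6, 7]
Compare 10 vs 7: take 7 from right. Merged: [6, 7, 7]
Compare 10 vs 14: take 10 from left. Merged: [6, 7, 7, 10]
Append remaining from right: [14, 14]. Merged: [6, 7, 7, 10, 14, 14]

Final merged array: [6, 7, 7, 10, 14, 14]
Total comparisons: 4

The merged array is [6, 7, 7, 10, 14, 14], requiring 4 comparisons. The merge step runs in O(n) time where n is the total number of elements.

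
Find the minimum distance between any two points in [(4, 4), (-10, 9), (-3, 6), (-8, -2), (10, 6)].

Computing all pairwise distances among 5 points:

d((4, 4), (-10, 9)) = 14.8661
d((4, 4), (-3, 6)) = 7.2801
d((4, 4), (-8, -2)) = 13.4164
d((4, 4), (10, 6)) = 6.3246 <-- minimum
d((-10, 9), (-3, 6)) = 7.6158
d((-10, 9), (-8, -2)) = 11.1803
d((-10, 9), (10, 6)) = 20.2237
d((-3, 6), (-8, -2)) = 9.434
d((-3, 6), (10, 6)) = 13.0
d((-8, -2), (10, 6)) = 19.6977

Closest pair: (4, 4) and (10, 6) with distance 6.3246

The closest pair is (4, 4) and (10, 6) with Euclidean distance 6.3246. For 5 points, brute-force pairwise comparison is shown above. For large n, the divide-and-conquer algorithm (sort by x, recurse on halves, check the dividing strip) achieves O(n log n).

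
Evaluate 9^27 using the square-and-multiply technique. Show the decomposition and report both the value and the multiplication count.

Computing 9^27 by squaring (build up from 9^1; each line after the first costs one multiplication):

9^1 = 9
9^2 = (9^1)^2 = 9^2 = 81
9^3 = 9 * 9^2 = 9 * 81 = 729
9^6 = (9^3)^2 = 729^2 = 531441
9^12 = (9^6)^2 = 531441^2 = 282429536481
9^13 = 9 * 9^12 = 9 * 282429536481 = 2541865828329
9^26 = (9^13)^2 = 2541865828329^2 = 6461081889226673298932241
9^27 = 9 * 9^26 = 9 * 6461081889226673298932241 = 58149737003040059690390169

Result: 58149737003040059690390169
Multiplications needed: 7 (7 lines after 9^1)

9^27 = 58149737003040059690390169. Using exponentiation by squaring, this requires 7 multiplications. The key idea: if the exponent is even, square the half-power; if odd, multiply by the base once.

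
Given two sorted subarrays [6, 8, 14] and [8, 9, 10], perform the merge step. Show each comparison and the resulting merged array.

Merging process:

Compare 6 vs 8: take 6 from left. Merged: [6]
Compare 8 vs 8: take 8 from left. Merged: [6, 8]
Compare 14 vs 8: take 8 from right. Merged: [6, 8, 8]
Compare 14 vs 9: take 9 from right. Merged: [6, 8, 8, 9]
Compare 14 vs 10: take 10 from right. Merged: [6, 8, 8, 9, 10]
Append remaining from left: [14]. Merged: [6, 8, 8, 9, 10, 14]

Final merged array: [6, 8, 8, 9, 10, 14]
Total comparisons: 5

The merged array is [6, 8, 8, 9, 10, 14], requiring 5 comparisons. The merge step runs in O(n) time where n is the total number of elements.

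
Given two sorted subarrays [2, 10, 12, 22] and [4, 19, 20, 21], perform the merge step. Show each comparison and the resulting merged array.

Merging process:

Compare 2 vs 4: take 2 from left. Merged: [2]
Compare 10 vs 4: take 4 from right. Merged: [2, 4]
Compare 10 vs 19: take 10 from left. Merged: [2, 4, 10]
Compare 12 vs 19: take 12 from left. Merged: [2, 4, 10, 12]
Compare 22 vs 19: take 19 from right. Merged: [2, 4, 10, 12, 19]
Compare 22 vs 20: take 20 from right. Merged: [2, 4, 10, 12, 19, 20]
Compare 22 vs 21: take 21 from right. Merged: [2, 4, 10, 12, 19, 20, 21]
Append remaining from left: [22]. Merged: [2, 4, 10, 12, 19, 20, 21, 22]

Final merged array: [2, 4, 10, 12, 19, 20, 21, 22]
Total comparisons: 7

The merged array is [2, 4, 10, 12, 19, 20, 21, 22], requiring 7 comparisons. The merge step runs in O(n) time where n is the total number of elements.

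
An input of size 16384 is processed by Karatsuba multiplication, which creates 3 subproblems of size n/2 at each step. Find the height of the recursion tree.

For divide and conquer with division factor 2:

Problem sizes at each level:
Level 0: 16384
Level 1: 8192
Level 2: 4096
Level 3: 2048
Level 4: 1024
Level 5: 512
Level 6: 256
Level 7: 128
Level 8: 64
Level 9: 32
Level 10: 16
Level 11: 8
Level 12: 4
Level 13: 2
Level 14: 1

The root is level 0 and the size-1 base case is level 14 (the tree spans levels 0 through 14, i.e. 15 levels counting the root), so the depth is the number of divisions: log_2(16384) = 14

The recursion tree depth is log_2(16384) = 14. At each level, the problem size is divided by 2, so it takes 14 divisions to reduce to a base case of size 1. The algorithm makes 3 recursive calls at each level.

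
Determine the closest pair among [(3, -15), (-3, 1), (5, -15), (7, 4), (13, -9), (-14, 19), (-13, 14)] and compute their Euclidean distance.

Computing all pairwise distances among 7 points:

d((3, -15), (-3, 1)) = 17.088
d((3, -15), (5, -15)) = 2.0 <-- minimum
d((3, -15), (7, 4)) = 19.4165
d((3, -15), (13, -9)) = 11.6619
d((3, -15), (-14, 19)) = 38.0132
d((3, -15), (-13, 14)) = 33.121
d((-3, 1), (5, -15)) = 17.8885
d((-3, 1), (7, 4)) = 10.4403
d((-3, 1), (13, -9)) = 18.868
d((-3, 1), (-14, 19)) = 21.095
d((-3, 1), (-13, 14)) = 16.4012
d((5, -15), (7, 4)) = 19.105
d((5, -15), (13, -9)) = 10.0
d((5, -15), (-14, 19)) = 38.9487
d((5, -15), (-13, 14)) = 34.1321
d((7, 4), (13, -9)) = 14.3178
d((7, 4), (-14, 19)) = 25.807
d((7, 4), (-13, 14)) = 22.3607
d((13, -9), (-14, 19)) = 38.8973
d((13, -9), (-13, 14)) = 34.7131
d((-14, 19), (-13, 14)) = 5.099

Closest pair: (3, -15) and (5, -15) with distance 2.0

The closest pair is (3, -15) and (5, -15) with Euclidean distance 2.0. For 7 points, brute-force pairwise comparison is shown above. For large n, the divide-and-conquer algorithm (sort by x, recurse on halves, check the dividing strip) achieves O(n log n).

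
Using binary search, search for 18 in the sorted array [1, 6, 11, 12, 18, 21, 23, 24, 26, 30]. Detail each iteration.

Binary search for 18 in [1, 6, 11, 12, 18, 21, 23, 24, 26, 30]:

lo=0, hi=9, mid=4, arr[mid]=18 -> Found target at index 4!

Binary search finds 18 at index 4 after 1 comparisons. The search repeatedly halves the search space by comparing with the middle element.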